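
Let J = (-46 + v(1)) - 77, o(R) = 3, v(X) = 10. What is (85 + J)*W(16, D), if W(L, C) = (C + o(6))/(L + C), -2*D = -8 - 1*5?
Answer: -532/45 ≈ -11.822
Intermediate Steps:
D = 13/2 (D = -(-8 - 1*5)/2 = -(-8 - 5)/2 = -1/2*(-13) = 13/2 ≈ 6.5000)
W(L, C) = (3 + C)/(C + L) (W(L, C) = (C + 3)/(L + C) = (3 + C)/(C + L))
J = -113 (J = (-46 + 10) - 77 = -36 - 77 = -113)
(85 + J)*W(16, D) = (85 - 113)*((3 + 13/2)/(13/2 + 16)) = -28*19/(45/2*2) = -56*19/(45*2) = -28*19/45 = -532/45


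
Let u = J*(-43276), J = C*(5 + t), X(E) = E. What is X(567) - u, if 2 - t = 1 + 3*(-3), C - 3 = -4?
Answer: -648573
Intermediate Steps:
C = -1 (C = 3 - 4 = -1)
t = 10 (t = 2 - (1 + 3*(-3)) = 2 - (1 - 9) = 2 - 1*(-8) = 2 + 8 = 10)
J = -15 (J = -(5 + 10) = -1*15 = -15)
u = 649140 (u = -15*(-43276) = 649140)
X(567) - u = 567 - 1*649140 = 567 - 649140 = -648573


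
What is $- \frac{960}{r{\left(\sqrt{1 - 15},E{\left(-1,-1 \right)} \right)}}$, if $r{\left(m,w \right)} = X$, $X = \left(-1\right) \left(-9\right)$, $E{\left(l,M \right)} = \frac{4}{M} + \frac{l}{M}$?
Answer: $- \frac{320}{3} \approx -106.67$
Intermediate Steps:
$X = 9$
$r{\left(m,w \right)} = 9$
$- \frac{960}{r{\left(\sqrt{1 - 15},E{\left(-1,-1 \right)} \right)}} = - \frac{960}{9} = \left(-960\right) \frac{1}{9} = - \frac{320}{3}$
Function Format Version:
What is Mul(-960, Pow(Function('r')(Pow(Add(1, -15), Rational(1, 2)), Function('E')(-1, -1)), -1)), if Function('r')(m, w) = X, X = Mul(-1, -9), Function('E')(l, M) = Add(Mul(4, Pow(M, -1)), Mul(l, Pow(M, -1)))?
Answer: Rational(-320, 3) ≈ -106.67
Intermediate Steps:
X = 9
Function('r')(m, w) = 9
Mul(-960, Pow(Function('r')(Pow(Add(1, -15), Rational(1, 2)), Function('E')(-1, -1)), -1)) = Mul(-960, Pow(9, -1)) = Mul(-960, Rational(1, 9)) = Rational(-320, 3)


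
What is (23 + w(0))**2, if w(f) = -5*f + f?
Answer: 529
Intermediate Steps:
w(f) = -4*f
(23 + w(0))**2 = (23 - 4*0)**2 = (23 + 0)**2 = 23**2 = 529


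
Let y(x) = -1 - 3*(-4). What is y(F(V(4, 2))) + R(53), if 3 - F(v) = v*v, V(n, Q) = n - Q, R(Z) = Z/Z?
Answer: 12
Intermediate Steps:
R(Z) = 1
F(v) = 3 - v² (F(v) = 3 - v*v = 3 - v²)
y(x) = 11 (y(x) = -1 + 12 = 11)
y(F(V(4, 2))) + R(53) = 11 + 1 = 12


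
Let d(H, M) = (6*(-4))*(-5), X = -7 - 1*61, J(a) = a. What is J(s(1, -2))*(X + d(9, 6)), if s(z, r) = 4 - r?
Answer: 312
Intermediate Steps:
X = -68 (X = -7 - 61 = -68)
d(H, M) = 120 (d(H, M) = -24*(-5) = 120)
J(s(1, -2))*(X + d(9, 6)) = (4 - 1*(-2))*(-68 + 120) = (4 + 2)*52 = 6*52 = 312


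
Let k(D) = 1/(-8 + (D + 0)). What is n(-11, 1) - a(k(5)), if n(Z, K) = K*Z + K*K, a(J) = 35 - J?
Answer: -136/3 ≈ -45.333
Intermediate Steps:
k(D) = 1/(-8 + D)
n(Z, K) = K² + K*Z (n(Z, K) = K*Z + K² = K² + K*Z)
n(-11, 1) - a(k(5)) = 1*(1 - 11) - (35 - 1/(-8 + 5)) = 1*(-10) - (35 - 1/(-3)) = -10 - (35 - 1*(-⅓)) = -10 - (35 + ⅓) = -10 - 1*106/3 = -10 - 106/3 = -136/3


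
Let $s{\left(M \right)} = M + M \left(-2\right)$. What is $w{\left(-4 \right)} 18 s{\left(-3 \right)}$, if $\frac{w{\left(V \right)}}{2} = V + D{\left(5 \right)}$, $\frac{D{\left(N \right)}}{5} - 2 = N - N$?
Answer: $648$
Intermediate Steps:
$D{\left(N \right)} = 10$ ($D{\left(N \right)} = 10 + 5 \left(N - N\right) = 10 + 5 \cdot 0 = 10 + 0 = 10$)
$w{\left(V \right)} = 20 + 2 V$ ($w{\left(V \right)} = 2 \left(V + 10\right) = 2 \left(10 + V\right) = 20 + 2 V$)
$s{\left(M \right)} = - M$ ($s{\left(M \right)} = M - 2 M = - M$)
$w{\left(-4 \right)} 18 s{\left(-3 \right)} = \left(20 + 2 \left(-4\right)\right) 18 \left(\left(-1\right) \left(-3\right)\right) = \left(20 - 8\right) 18 \cdot 3 = 12 \cdot 18 \cdot 3 = 216 \cdot 3 = 648$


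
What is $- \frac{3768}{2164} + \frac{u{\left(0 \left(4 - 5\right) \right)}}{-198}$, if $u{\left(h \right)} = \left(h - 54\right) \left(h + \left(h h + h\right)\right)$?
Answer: $- \frac{942}{541} \approx -1.7412$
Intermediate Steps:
$u{\left(h \right)} = \left(-54 + h\right) \left(h^{2} + 2 h\right)$ ($u{\left(h \right)} = \left(-54 + h\right) \left(h + \left(h^{2} + h\right)\right) = \left(-54 + h\right) \left(h + \left(h + h^{2}\right)\right) = \left(-54 + h\right) \left(h^{2} + 2 h\right)$)
$- \frac{3768}{2164} + \frac{u{\left(0 \left(4 - 5\right) \right)}}{-198} = - \frac{3768}{2164} + \frac{0 \left(4 - 5\right) \left(-108 + \left(0 \left(4 - 5\right)\right)^{2} - 52 \cdot 0 \left(4 - 5\right)\right)}{-198} = \left(-3768\right) \frac{1}{2164} + 0 \left(-1\right) \left(-108 + \left(0 \left(-1\right)\right)^{2} - 52 \cdot 0 \left(-1\right)\right) \left(- \frac{1}{198}\right) = - \frac{942}{541} + 0 \left(-108 + 0^{2} - 0\right) \left(- \frac{1}{198}\right) = - \frac{942}{541} + 0 \left(-108 + 0 + 0\right) \left(- \frac{1}{198}\right) = - \frac{942}{541} + 0 \left(-108\right) \left(- \frac{1}{198}\right) = - \frac{942}{541} + 0 \left(- \frac{1}{198}\right) = - \frac{942}{541} + 0 = - \frac{942}{541}$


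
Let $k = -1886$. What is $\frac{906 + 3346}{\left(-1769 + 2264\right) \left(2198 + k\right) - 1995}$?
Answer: $\frac{4252}{152445} \approx 0.027892$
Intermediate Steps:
$\frac{906 + 3346}{\left(-1769 + 2264\right) \left(2198 + k\right) - 1995} = \frac{906 + 3346}{\left(-1769 + 2264\right) \left(2198 - 1886\right) - 1995} = \frac{4252}{495 \cdot 312 - 1995} = \frac{4252}{154440 - 1995} = \frac{4252}{152445}$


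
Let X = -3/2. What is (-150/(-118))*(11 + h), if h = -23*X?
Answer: 6825/118 ≈ 57.839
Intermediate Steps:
X = -3/2 (X = -3*½ = -3/2 ≈ -1.5000)
h = 69/2 (h = -23*(-3/2) = 69/2 ≈ 34.500)
(-150/(-118))*(11 + h) = (-150/(-118))*(11 + 69/2) = -150*(-1/118)*(91/2) = (75/59)*(91/2) = 6825/118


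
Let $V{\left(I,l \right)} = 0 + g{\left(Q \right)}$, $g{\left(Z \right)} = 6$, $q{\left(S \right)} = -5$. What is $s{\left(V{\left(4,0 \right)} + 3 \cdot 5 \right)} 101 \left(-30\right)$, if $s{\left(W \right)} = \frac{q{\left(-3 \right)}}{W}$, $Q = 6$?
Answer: $\frac{5050}{7} \approx 721.43$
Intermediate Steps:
$V{\left(I,l \right)} = 6$ ($V{\left(I,l \right)} = 0 + 6 = 6$)
$s{\left(W \right)} = - \frac{5}{W}$
$s{\left(V{\left(4,0 \right)} + 3 \cdot 5 \right)} 101 \left(-30\right) = - \frac{5}{6 + 3 \cdot 5} \cdot 101 \left(-30\right) = - \frac{5}{6 + 15} \cdot 101 \left(-30\right) = - \frac{5}{21} \cdot 101 \left(-30\right) = \left(-5\right) \frac{1}{21} \cdot 101 \left(-30\right) = \left(- \frac{5}{21}\right) 101 \left(-30\right) = \left(- \frac{505}{21}\right) \left(-30\right) = \frac{5050}{7}$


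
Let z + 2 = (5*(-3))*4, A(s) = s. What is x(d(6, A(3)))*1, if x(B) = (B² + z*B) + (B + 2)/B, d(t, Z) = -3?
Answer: 586/3 ≈ 195.33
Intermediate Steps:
z = -62 (z = -2 + (5*(-3))*4 = -2 - 15*4 = -2 - 60 = -62)
x(B) = B² - 62*B + (2 + B)/B (x(B) = (B² - 62*B) + (B + 2)/B = (B² - 62*B) + (2 + B)/B = B² - 62*B + (2 + B)/B)
x(d(6, A(3)))*1 = (1 + (-3)² - 62*(-3) + 2/(-3))*1 = (1 + 9 + 186 + 2*(-⅓))*1 = (1 + 9 + 186 - ⅔)*1 = (586/3)*1 = 586/3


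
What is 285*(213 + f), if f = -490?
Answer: -78945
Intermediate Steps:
285*(213 + f) = 285*(213 - 490) = 285*(-277) = -78945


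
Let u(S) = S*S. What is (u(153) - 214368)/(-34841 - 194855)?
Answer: 190959/229696 ≈ 0.83136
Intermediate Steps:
u(S) = S²
(u(153) - 214368)/(-34841 - 194855) = (153² - 214368)/(-34841 - 194855) = (23409 - 214368)/(-229696) = -190959*(-1/229696) = 190959/229696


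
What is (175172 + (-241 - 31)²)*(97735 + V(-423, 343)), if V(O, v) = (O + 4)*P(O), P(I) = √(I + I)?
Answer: 24351261660 - 313189092*I*√94 ≈ 2.4351e+10 - 3.0365e+9*I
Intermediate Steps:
P(I) = √2*√I (P(I) = √(2*I) = √2*√I)
V(O, v) = √2*√O*(4 + O) (V(O, v) = (O + 4)*(√2*√O) = (4 + O)*(√2*√O) = √2*√O*(4 + O))
(175172 + (-241 - 31)²)*(97735 + V(-423, 343)) = (175172 + (-241 - 31)²)*(97735 + √2*√(-423)*(4 - 423)) = (175172 + (-272)²)*(97735 + √2*(3*I*√47)*(-419)) = (175172 + 73984)*(97735 - 1257*I*√94) = 249156*(97735 - 1257*I*√94) = 24351261660 - 313189092*I*√94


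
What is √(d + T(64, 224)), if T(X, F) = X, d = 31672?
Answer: 2*√7934 ≈ 178.15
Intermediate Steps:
√(d + T(64, 224)) = √(31672 + 64) = √31736 = 2*√7934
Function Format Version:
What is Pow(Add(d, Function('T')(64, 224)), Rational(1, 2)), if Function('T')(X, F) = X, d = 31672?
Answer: Mul(2, Pow(7934, Rational(1, 2))) ≈ 178.15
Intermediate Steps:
Pow(Add(d, Function('T')(64, 224)), Rational(1, 2)) = Pow(Add(31672, 64), Rational(1, 2)) = Pow(31736, Rational(1, 2)) = Mul(2, Pow(7934, Rational(1, 2)))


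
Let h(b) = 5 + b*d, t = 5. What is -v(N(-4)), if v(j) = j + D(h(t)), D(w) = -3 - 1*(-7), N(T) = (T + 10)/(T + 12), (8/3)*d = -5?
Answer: -19/4 ≈ -4.7500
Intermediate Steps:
d = -15/8 (d = (3/8)*(-5) = -15/8 ≈ -1.8750)
N(T) = (10 + T)/(12 + T)
h(b) = 5 - 15*b/8 (h(b) = 5 + b*(-15/8) = 5 - 15*b/8)
D(w) = 4 (D(w) = -3 + 7 = 4)
v(j) = 4 + j (v(j) = j + 4 = 4 + j)
-v(N(-4)) = -(4 + (10 - 4)/(12 - 4)) = -(4 + 6/8) = -(4 + (1/8)*6) = -(4 + 3/4) = -1*19/4 = -19/4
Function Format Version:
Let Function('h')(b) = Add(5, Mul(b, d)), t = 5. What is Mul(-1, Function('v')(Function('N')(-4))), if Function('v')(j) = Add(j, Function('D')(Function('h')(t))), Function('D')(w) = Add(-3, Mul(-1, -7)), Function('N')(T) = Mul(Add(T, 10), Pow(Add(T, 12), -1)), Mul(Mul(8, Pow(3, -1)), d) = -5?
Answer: Rational(-19, 4) ≈ -4.7500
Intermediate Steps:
d = Rational(-15, 8) (d = Mul(Rational(3, 8), -5) = Rational(-15, 8) ≈ -1.8750)
Function('N')(T) = Mul(Pow(Add(12, T), -1), Add(10, T)) (Function('N')(T) = Mul(Add(10, T), Pow(Add(12, T), -1)) = Mul(Pow(Add(12, T), -1), Add(10, T)))
Function('h')(b) = Add(5, Mul(Rational(-15, 8), b)) (Function('h')(b) = Add(5, Mul(b, Rational(-15, 8))) = Add(5, Mul(Rational(-15, 8), b)))
Function('D')(w) = 4 (Function('D')(w) = Add(-3, 7) = 4)
Function('v')(j) = Add(4, j) (Function('v')(j) = Add(j, 4) = Add(4, j))
Mul(-1, Function('v')(Function('N')(-4))) = Mul(-1, Add(4, Mul(Pow(Add(12, -4), -1), Add(10, -4)))) = Mul(-1, Add(4, Mul(Pow(8, -1), 6))) = Mul(-1, Add(4, Mul(Rational(1, 8), 6))) = Mul(-1, Add(4, Rational(3, 4))) = Mul(-1, Rational(19, 4)) = Rational(-19, 4)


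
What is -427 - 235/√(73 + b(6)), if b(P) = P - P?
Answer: -427 - 235*√73/73 ≈ -454.50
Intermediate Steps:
b(P) = 0
-427 - 235/√(73 + b(6)) = -427 - 235/√(73 + 0) = -427 - 235*√73/73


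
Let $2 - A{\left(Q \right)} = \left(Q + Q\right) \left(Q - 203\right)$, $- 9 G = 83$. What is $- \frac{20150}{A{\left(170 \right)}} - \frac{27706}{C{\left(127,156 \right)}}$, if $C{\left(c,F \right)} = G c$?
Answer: $\frac{41707249}{1907921} \approx 21.86$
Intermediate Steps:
$G = - \frac{83}{9}$ ($G = \left(- \frac{1}{9}\right) 83 = - \frac{83}{9} \approx -9.2222$)
$A{\left(Q \right)} = 2 - 2 Q \left(-203 + Q\right)$ ($A{\left(Q \right)} = 2 - \left(Q + Q\right) \left(Q - 203\right) = 2 - 2 Q \left(-203 + Q\right)$)
$C{\left(c,F \right)} = - \frac{83 c}{9}$
$- \frac{20150}{A{\left(170 \right)}} - \frac{27706}{C{\left(127,156 \right)}} = - \frac{20150}{2 - 2 \cdot 170^{2} + 406 \cdot 170} - \frac{27706}{\left(- \frac{83}{9}\right) 127} = - \frac{20150}{2 - 57800 + 69020} - \frac{27706}{- \frac{10541}{9}} = - \frac{20150}{2 - 57800 + 69020} - - \frac{249354}{10541} = - \frac{20150}{11222} + \frac{249354}{10541} = \left(-20150\right) \frac{1}{11222} + \frac{249354}{10541} = - \frac{325}{181} + \frac{249354}{10541} = \frac{41707249}{1907921}$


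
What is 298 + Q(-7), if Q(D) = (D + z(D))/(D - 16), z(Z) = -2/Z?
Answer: 48025/161 ≈ 298.29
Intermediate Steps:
Q(D) = (D - 2/D)/(-16 + D) (Q(D) = (D - 2/D)/(D - 16) = (D - 2/D)/(-16 + D))
298 + Q(-7) = 298 + (-2 + (-7)**2)/((-7)*(-16 - 7)) = 298 - 1/7*(-2 + 49)/(-23) = 298 - 1/7*(-1/23)*47 = 298 + 47/161 = 48025/161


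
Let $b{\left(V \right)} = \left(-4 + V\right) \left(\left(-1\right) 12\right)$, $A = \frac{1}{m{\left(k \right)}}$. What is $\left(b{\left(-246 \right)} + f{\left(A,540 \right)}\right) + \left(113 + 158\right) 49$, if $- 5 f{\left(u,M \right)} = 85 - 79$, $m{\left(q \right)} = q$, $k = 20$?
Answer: $\frac{81389}{5} \approx 16278.0$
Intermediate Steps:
$A = \frac{1}{20} \approx 0.05$
$f{\left(u,M \right)} = - \frac{6}{5}$ ($f{\left(u,M \right)} = - \frac{85 - 79}{5} = \left(- \frac{1}{5}\right) 6 = - \frac{6}{5}$)
$b{\left(V \right)} = 48 - 12 V$ ($b{\left(V \right)} = \left(-4 + V\right) \left(-12\right) = 48 - 12 V$)
$\left(b{\left(-246 \right)} + f{\left(A,540 \right)}\right) + \left(113 + 158\right) 49 = \left(\left(48 - -2952\right) - \frac{6}{5}\right) + \left(113 + 158\right) 49 = \left(\left(48 + 2952\right) - \frac{6}{5}\right) + 271 \cdot 49 = \left(3000 - \frac{6}{5}\right) + 13279 = \frac{14994}{5} + 13279 = \frac{81389}{5}$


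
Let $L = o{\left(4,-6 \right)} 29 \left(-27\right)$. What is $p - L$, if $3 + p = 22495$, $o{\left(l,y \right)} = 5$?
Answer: $26407$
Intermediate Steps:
$p = 22492$ ($p = -3 + 22495 = 22492$)
$L = -3915$ ($L = 5 \cdot 29 \left(-27\right) = 145 \left(-27\right) = -3915$)
$p - L = 22492 - -3915 = 22492 + 3915 = 26407$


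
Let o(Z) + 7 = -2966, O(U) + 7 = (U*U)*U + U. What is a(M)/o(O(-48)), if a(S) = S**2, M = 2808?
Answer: -2628288/991 ≈ -2652.2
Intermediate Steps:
O(U) = -7 + U + U**3 (O(U) = -7 + ((U*U)*U + U) = -7 + (U**2*U + U) = -7 + (U**3 + U) = -7 + (U + U**3) = -7 + U + U**3)
o(Z) = -2973 (o(Z) = -7 - 2966 = -2973)
a(M)/o(O(-48)) = 2808**2/(-2973) = 7884864*(-1/2973) = -2628288/991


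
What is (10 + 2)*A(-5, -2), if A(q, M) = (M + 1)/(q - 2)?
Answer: 12/7 ≈ 1.7143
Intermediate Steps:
A(q, M) = (1 + M)/(-2 + q)
(10 + 2)*A(-5, -2) = (10 + 2)*((1 - 2)/(-2 - 5)) = 12*(-1/(-7)) = 12*(-⅐*(-1)) = 12*(⅐) = 12/7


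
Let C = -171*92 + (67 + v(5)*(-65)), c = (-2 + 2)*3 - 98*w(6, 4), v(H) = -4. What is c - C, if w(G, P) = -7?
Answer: 16091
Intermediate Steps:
c = 686 (c = (-2 + 2)*3 - 98*(-7) = 0*3 + 686 = 0 + 686 = 686)
C = -15405 (C = -171*92 + (67 - 4*(-65)) = -15732 + (67 + 260) = -15732 + 327 = -15405)
c - C = 686 - 1*(-15405) = 686 + 15405 = 16091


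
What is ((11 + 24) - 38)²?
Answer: 9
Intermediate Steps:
((11 + 24) - 38)² = (35 - 38)² = (-3)² = 9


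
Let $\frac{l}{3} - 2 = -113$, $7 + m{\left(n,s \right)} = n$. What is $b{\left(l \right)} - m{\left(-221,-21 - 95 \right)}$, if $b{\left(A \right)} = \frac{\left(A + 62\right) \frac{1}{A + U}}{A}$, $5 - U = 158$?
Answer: $\frac{36898793}{161838} \approx 228.0$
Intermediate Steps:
$m{\left(n,s \right)} = -7 + n$
$l = -333$ ($l = 6 + 3 \left(-113\right) = 6 - 339 = -333$)
$U = -153$ ($U = 5 - 158 = -153$)
$b{\left(A \right)} = \frac{62 + A}{A \left(-153 + A\right)}$ ($b{\left(A \right)} = \frac{\left(A + 62\right) \frac{1}{A - 153}}{A} = \frac{\left(62 + A\right) \frac{1}{-153 + A}}{A} = \frac{\frac{1}{-153 + A} \left(62 + A\right)}{A} = \frac{62 + A}{A \left(-153 + A\right)}$)
$b{\left(l \right)} - m{\left(-221,-21 - 95 \right)} = \frac{62 - 333}{\left(-333\right) \left(-153 - 333\right)} - \left(-7 - 221\right) = \left(- \frac{1}{333}\right) \frac{1}{-486} \left(-271\right) - -228 = \left(- \frac{1}{333}\right) \left(- \frac{1}{486}\right) \left(-271\right) + 228 = - \frac{271}{161838} + 228 = \frac{36898793}{161838}$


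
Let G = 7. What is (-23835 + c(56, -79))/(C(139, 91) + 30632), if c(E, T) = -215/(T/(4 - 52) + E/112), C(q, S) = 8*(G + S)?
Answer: -821775/1078616 ≈ -0.76188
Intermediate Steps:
C(q, S) = 56 + 8*S (C(q, S) = 8*(7 + S) = 56 + 8*S)
c(E, T) = -215/(-T/48 + E/112) (c(E, T) = -215/(T/(-48) + E*(1/112)) = -215/(T*(-1/48) + E/112) = -215/(-T/48 + E/112))
(-23835 + c(56, -79))/(C(139, 91) + 30632) = (-23835 - 72240/(-7*(-79) + 3*56))/((56 + 8*91) + 30632) = (-23835 - 72240/(553 + 168))/((56 + 728) + 30632) = (-23835 - 72240/721)/(784 + 30632) = (-23835 - 72240*1/721)/31416 = (-23835 - 10320/103)*(1/31416) = -2465325/103*1/31416 = -821775/1078616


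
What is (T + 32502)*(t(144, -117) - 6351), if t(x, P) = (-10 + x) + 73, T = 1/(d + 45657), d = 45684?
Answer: -6080031094784/30447 ≈ -1.9969e+8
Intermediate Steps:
T = 1/91341 (T = 1/(45684 + 45657) = 1/91341 ≈ 1.0948e-5)
t(x, P) = 63 + x
(T + 32502)*(t(144, -117) - 6351) = (1/91341 + 32502)*((63 + 144) - 6351) = 2968765183*(207 - 6351)/91341 = (2968765183/91341)*(-6144) = -6080031094784/30447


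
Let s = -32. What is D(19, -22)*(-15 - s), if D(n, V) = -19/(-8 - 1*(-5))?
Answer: 323/3 ≈ 107.67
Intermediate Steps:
D(n, V) = 19/3 (D(n, V) = -19/(-8 + 5) = -19/(-3) = -19*(-⅓) = 19/3)
D(19, -22)*(-15 - s) = 19*(-15 - 1*(-32))/3 = 19*(-15 + 32)/3 = (19/3)*17 = 323/3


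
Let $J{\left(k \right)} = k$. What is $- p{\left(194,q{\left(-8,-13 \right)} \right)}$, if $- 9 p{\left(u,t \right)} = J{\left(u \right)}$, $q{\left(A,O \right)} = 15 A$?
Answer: $\frac{194}{9} \approx 21.556$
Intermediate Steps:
$p{\left(u,t \right)} = - \frac{u}{9}$
$- p{\left(194,q{\left(-8,-13 \right)} \right)} = - \frac{\left(-1\right) 194}{9} = \left(-1\right) \left(- \frac{194}{9}\right) = \frac{194}{9}$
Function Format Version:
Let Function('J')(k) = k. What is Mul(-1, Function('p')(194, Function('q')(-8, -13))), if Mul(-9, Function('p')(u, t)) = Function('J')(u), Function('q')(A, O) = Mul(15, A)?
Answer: Rational(194, 9) ≈ 21.556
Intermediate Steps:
Function('p')(u, t) = Mul(Rational(-1, 9), u)
Mul(-1, Function('p')(194, Function('q')(-8, -13))) = Mul(-1, Mul(Rational(-1, 9), 194)) = Mul(-1, Rational(-194, 9)) = Rational(194, 9)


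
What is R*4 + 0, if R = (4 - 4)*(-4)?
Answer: 0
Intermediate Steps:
R = 0 (R = 0*(-4) = 0)
R*4 + 0 = 0*4 + 0 = 0 + 0 = 0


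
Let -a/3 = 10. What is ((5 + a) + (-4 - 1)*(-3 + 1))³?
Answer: -3375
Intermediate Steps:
a = -30 (a = -3*10 = -30)
((5 + a) + (-4 - 1)*(-3 + 1))³ = ((5 - 30) + (-4 - 1)*(-3 + 1))³ = (-25 - 5*(-2))³ = (-25 + 10)³ = (-15)³ = -3375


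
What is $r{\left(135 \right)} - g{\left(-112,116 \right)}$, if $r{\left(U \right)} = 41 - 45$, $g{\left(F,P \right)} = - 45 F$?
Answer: $-5044$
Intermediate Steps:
$r{\left(U \right)} = -4$ ($r{\left(U \right)} = 41 - 45 = -4$)
$r{\left(135 \right)} - g{\left(-112,116 \right)} = -4 - \left(-45\right) \left(-112\right) = -4 - 5040 = -5044$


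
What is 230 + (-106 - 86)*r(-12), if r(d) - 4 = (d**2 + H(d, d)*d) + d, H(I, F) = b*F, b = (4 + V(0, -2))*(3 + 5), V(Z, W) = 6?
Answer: -2237722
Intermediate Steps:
b = 80 (b = (4 + 6)*(3 + 5) = 10*8 = 80)
H(I, F) = 80*F
r(d) = 4 + d + 81*d**2 (r(d) = 4 + ((d**2 + (80*d)*d) + d) = 4 + ((d**2 + 80*d**2) + d) = 4 + (81*d**2 + d) = 4 + (d + 81*d**2) = 4 + d + 81*d**2)
230 + (-106 - 86)*r(-12) = 230 + (-106 - 86)*(4 - 12 + 81*(-12)**2) = 230 - 192*(4 - 12 + 81*144) = 230 - 192*(4 - 12 + 11664) = 230 - 192*11656 = 230 - 2237952 = -2237722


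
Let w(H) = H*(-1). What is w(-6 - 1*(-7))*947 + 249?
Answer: -698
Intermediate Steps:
w(H) = -H
w(-6 - 1*(-7))*947 + 249 = -(-6 - 1*(-7))*947 + 249 = -(-6 + 7)*947 + 249 = -1*1*947 + 249 = -1*947 + 249 = -947 + 249 = -698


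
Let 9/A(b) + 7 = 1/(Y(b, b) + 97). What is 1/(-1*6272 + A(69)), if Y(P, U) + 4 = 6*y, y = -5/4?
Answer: -1195/7496579 ≈ -0.00015941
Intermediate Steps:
y = -5/4 (y = -5*¼ = -5/4 ≈ -1.2500)
Y(P, U) = -23/2 (Y(P, U) = -4 + 6*(-5/4) = -4 - 15/2 = -23/2)
A(b) = -1539/1195 (A(b) = 9/(-7 + 1/(-23/2 + 97)) = 9/(-7 + 1/(171/2)) = 9/(-7 + 2/171) = 9/(-1195/171) = 9*(-171/1195) = -1539/1195)
1/(-1*6272 + A(69)) = 1/(-1*6272 - 1539/1195) = 1/(-6272 - 1539/1195) = 1/(-7496579/1195) = -1195/7496579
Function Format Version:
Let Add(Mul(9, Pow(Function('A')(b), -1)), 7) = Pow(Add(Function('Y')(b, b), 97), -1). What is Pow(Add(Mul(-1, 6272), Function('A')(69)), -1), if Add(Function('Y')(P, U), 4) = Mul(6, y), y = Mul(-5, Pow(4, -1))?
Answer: Rational(-1195, 7496579) ≈ -0.00015941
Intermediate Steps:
y = Rational(-5, 4) (y = Mul(-5, Rational(1, 4)) = Rational(-5, 4) ≈ -1.2500)
Function('Y')(P, U) = Rational(-23, 2) (Function('Y')(P, U) = Add(-4, Mul(6, Rational(-5, 4))) = Add(-4, Rational(-15, 2)) = Rational(-23, 2))
Function('A')(b) = Rational(-1539, 1195) (Function('A')(b) = Mul(9, Pow(Add(-7, Pow(Add(Rational(-23, 2), 97), -1)), -1)) = Mul(9, Pow(Add(-7, Pow(Rational(171, 2), -1)), -1)) = Mul(9, Pow(Add(-7, Rational(2, 171)), -1)) = Mul(9, Pow(Rational(-1195, 171), -1)) = Mul(9, Rational(-171, 1195)) = Rational(-1539, 1195))
Pow(Add(Mul(-1, 6272), Function('A')(69)), -1) = Pow(Add(Mul(-1, 6272), Rational(-1539, 1195)), -1) = Pow(Add(-6272, Rational(-1539, 1195)), -1) = Pow(Rational(-7496579, 1195), -1) = Rational(-1195, 7496579)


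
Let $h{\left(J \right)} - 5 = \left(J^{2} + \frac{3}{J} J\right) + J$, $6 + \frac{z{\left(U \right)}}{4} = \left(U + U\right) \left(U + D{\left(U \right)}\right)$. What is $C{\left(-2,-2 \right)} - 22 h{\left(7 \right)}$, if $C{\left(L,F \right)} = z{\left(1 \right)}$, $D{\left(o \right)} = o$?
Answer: $-1416$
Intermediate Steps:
$z{\left(U \right)} = -24 + 16 U^{2}$ ($z{\left(U \right)} = -24 + 4 \left(U + U\right) \left(U + U\right) = -24 + 4 \cdot 2 U 2 U = -24 + 4 \cdot 4 U^{2} = -24 + 16 U^{2}$)
$C{\left(L,F \right)} = -8$ ($C{\left(L,F \right)} = -24 + 16 \cdot 1^{2} = -24 + 16 \cdot 1 = -24 + 16 = -8$)
$h{\left(J \right)} = 8 + J + J^{2}$ ($h{\left(J \right)} = 5 + \left(\left(J^{2} + \frac{3}{J} J\right) + J\right) = 5 + \left(\left(J^{2} + 3\right) + J\right) = 5 + \left(\left(3 + J^{2}\right) + J\right) = 5 + \left(3 + J + J^{2}\right) = 8 + J + J^{2}$)
$C{\left(-2,-2 \right)} - 22 h{\left(7 \right)} = -8 - 22 \left(8 + 7 + 7^{2}\right) = -8 - 22 \left(8 + 7 + 49\right) = -8 - 1408 = -1416$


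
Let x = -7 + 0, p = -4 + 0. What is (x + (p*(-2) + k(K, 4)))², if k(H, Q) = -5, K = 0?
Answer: 16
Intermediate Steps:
p = -4
x = -7
(x + (p*(-2) + k(K, 4)))² = (-7 + (-4*(-2) - 5))² = (-7 + (8 - 5))² = (-7 + 3)² = (-4)² = 16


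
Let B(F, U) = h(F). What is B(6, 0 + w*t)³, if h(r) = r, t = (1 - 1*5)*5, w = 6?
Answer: 216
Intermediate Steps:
t = -20 (t = (1 - 5)*5 = -4*5 = -20)
B(F, U) = F
B(6, 0 + w*t)³ = 6³ = 216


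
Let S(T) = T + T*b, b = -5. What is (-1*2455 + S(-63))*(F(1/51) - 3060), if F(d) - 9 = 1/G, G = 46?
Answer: 309180035/46 ≈ 6.7213e+6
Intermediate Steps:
S(T) = -4*T (S(T) = T + T*(-5) = T - 5*T = -4*T)
F(d) = 415/46 (F(d) = 9 + 1/46 = 415/46)
(-1*2455 + S(-63))*(F(1/51) - 3060) = (-1*2455 - 4*(-63))*(415/46 - 3060) = (-2455 + 252)*(-140345/46) = -2203*(-140345/46) = 309180035/46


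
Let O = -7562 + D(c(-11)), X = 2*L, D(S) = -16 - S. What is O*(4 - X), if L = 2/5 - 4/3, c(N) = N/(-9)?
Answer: -6002744/135 ≈ -44465.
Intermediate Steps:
c(N) = -N/9 (c(N) = N*(-1/9) = -N/9)
L = -14/15 (L = 2*(1/5) - 4*1/3 = 2/5 - 4/3 = -14/15 ≈ -0.93333)
X = -28/15 (X = 2*(-14/15) = -28/15 ≈ -1.8667)
O = -68213/9 (O = -7562 + (-16 - (-1)*(-11)/9) = -7562 + (-16 - 1*11/9) = -7562 + (-16 - 11/9) = -7562 - 155/9 = -68213/9 ≈ -7579.2)
O*(4 - X) = -68213*(4 - 1*(-28/15))/9 = -68213*(4 + 28/15)/9 = -68213/9*88/15 = -6002744/135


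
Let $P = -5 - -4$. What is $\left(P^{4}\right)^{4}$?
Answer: $1$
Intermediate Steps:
$P = -1$ ($P = -5 + 4 = -1$)
$\left(P^{4}\right)^{4} = \left(\left(-1\right)^{4}\right)^{4} = 1^{4} = 1$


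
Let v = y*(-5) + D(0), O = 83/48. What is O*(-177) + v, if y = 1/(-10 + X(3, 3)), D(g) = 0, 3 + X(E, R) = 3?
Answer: -4889/16 ≈ -305.56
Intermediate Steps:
O = 83/48 (O = 83*(1/48) = 83/48 ≈ 1.7292)
X(E, R) = 0 (X(E, R) = -3 + 3 = 0)
y = -1/10 (y = 1/(-10 + 0) = 1/(-10) = -1/10 ≈ -0.10000)
v = 1/2 (v = -1/10*(-5) + 0 = 1/2 + 0 = 1/2 ≈ 0.50000)
O*(-177) + v = (83/48)*(-177) + 1/2 = -4897/16 + 1/2 = -4889/16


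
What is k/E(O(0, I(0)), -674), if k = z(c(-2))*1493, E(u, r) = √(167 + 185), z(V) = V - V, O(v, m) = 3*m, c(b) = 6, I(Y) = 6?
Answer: 0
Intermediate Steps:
z(V) = 0
E(u, r) = 4*√22 (E(u, r) = √352 = 4*√22)
k = 0 (k = 0*1493 = 0)
k/E(O(0, I(0)), -674) = 0/((4*√22)) = 0*(√22/88) = 0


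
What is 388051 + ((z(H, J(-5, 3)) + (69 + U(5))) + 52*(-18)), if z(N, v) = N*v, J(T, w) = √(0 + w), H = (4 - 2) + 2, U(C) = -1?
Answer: 387183 + 4*√3 ≈ 3.8719e+5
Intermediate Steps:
H = 4 (H = 2 + 2 = 4)
J(T, w) = √w
388051 + ((z(H, J(-5, 3)) + (69 + U(5))) + 52*(-18)) = 388051 + ((4*√3 + (69 - 1)) + 52*(-18)) = 388051 + ((4*√3 + 68) - 936) = 388051 + ((68 + 4*√3) - 936) = 388051 + (-868 + 4*√3) = 387183 + 4*√3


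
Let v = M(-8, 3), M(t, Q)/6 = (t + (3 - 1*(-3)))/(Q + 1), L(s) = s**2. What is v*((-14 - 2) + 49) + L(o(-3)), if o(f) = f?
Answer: -90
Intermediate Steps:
M(t, Q) = 6*(6 + t)/(1 + Q) (M(t, Q) = 6*((t + (3 - 1*(-3)))/(Q + 1)) = 6*((t + (3 + 3))/(1 + Q)) = 6*((t + 6)/(1 + Q)) = 6*((6 + t)/(1 + Q)) = 6*(6 + t)/(1 + Q))
v = -3 (v = 6*(6 - 8)/(1 + 3) = 6*(-2)/4 = 6*(1/4)*(-2) = -3)
v*((-14 - 2) + 49) + L(o(-3)) = -3*((-14 - 2) + 49) + (-3)**2 = -3*(-16 + 49) + 9 = -3*33 + 9 = -99 + 9 = -90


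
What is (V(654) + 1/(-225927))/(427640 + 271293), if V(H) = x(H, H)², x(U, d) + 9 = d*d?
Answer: 41329566664591022/157907835891 ≈ 2.6173e+5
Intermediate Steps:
x(U, d) = -9 + d² (x(U, d) = -9 + d*d = -9 + d²)
V(H) = (-9 + H²)²
(V(654) + 1/(-225927))/(427640 + 271293) = ((-9 + 654²)² + 1/(-225927))/(427640 + 271293) = ((-9 + 427716)² - 1/225927)/698933 = (427707² - 1/225927)*(1/698933) = (182933277849 - 1/225927)*(1/698933) = (41329566664591022/225927)*(1/698933) = 41329566664591022/157907835891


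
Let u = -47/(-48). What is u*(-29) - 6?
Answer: -1651/48 ≈ -34.396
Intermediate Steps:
u = 47/48 (u = -47*(-1/48) = 47/48 ≈ 0.97917)
u*(-29) - 6 = (47/48)*(-29) - 6 = -1363/48 - 6 = -1651/48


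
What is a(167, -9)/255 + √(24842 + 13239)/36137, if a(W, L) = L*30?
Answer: -18/17 + √38081/36137 ≈ -1.0534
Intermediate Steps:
a(W, L) = 30*L
a(167, -9)/255 + √(24842 + 13239)/36137 = (30*(-9))/255 + √(24842 + 13239)/36137 = -270*1/255 + √38081*(1/36137) = -18/17 + √38081/36137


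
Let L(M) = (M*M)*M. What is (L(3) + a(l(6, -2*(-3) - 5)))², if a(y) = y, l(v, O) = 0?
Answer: 729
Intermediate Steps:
L(M) = M³ (L(M) = M²*M = M³)
(L(3) + a(l(6, -2*(-3) - 5)))² = (3³ + 0)² = (27 + 0)² = 27² = 729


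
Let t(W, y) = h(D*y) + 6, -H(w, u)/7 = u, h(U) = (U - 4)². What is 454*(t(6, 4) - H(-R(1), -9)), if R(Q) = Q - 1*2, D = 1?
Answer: -25878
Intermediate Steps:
R(Q) = -2 + Q (R(Q) = Q - 2 = -2 + Q)
h(U) = (-4 + U)²
H(w, u) = -7*u
t(W, y) = 6 + (-4 + y)² (t(W, y) = (-4 + 1*y)² + 6 = (-4 + y)² + 6 = 6 + (-4 + y)²)
454*(t(6, 4) - H(-R(1), -9)) = 454*((6 + (-4 + 4)²) - (-7)*(-9)) = 454*((6 + 0²) - 1*63) = 454*((6 + 0) - 63) = 454*(6 - 63) = 454*(-57) = -25878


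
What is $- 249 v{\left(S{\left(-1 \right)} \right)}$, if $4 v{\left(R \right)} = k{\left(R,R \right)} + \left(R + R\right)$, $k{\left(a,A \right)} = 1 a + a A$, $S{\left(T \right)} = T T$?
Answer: $-249$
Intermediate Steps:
$S{\left(T \right)} = T^{2}$
$k{\left(a,A \right)} = a + A a$
$v{\left(R \right)} = \frac{R}{2} + \frac{R \left(1 + R\right)}{4}$ ($v{\left(R \right)} = \frac{R \left(1 + R\right) + \left(R + R\right)}{4} = \frac{R \left(1 + R\right) + 2 R}{4} = \frac{2 R + R \left(1 + R\right)}{4} = \frac{R}{2} + \frac{R \left(1 + R\right)}{4}$)
$- 249 v{\left(S{\left(-1 \right)} \right)} = - 249 \frac{\left(-1\right)^{2} \left(3 + \left(-1\right)^{2}\right)}{4} = - 249 \cdot \frac{1}{4} \cdot 1 \left(3 + 1\right) = - 249 \cdot \frac{1}{4} \cdot 1 \cdot 4 = \left(-249\right) 1 = -249$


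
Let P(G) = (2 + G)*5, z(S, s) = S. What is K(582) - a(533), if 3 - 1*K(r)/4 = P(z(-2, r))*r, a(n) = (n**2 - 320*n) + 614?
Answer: -114131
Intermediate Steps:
a(n) = 614 + n**2 - 320*n
P(G) = 10 + 5*G
K(r) = 12 (K(r) = 12 - 4*(10 + 5*(-2))*r = 12 - 4*(10 - 10)*r = 12 - 0*r = 12 - 4*0 = 12 + 0 = 12)
K(582) - a(533) = 12 - (614 + 533**2 - 320*533) = 12 - (614 + 284089 - 170560) = 12 - 1*114143 = 12 - 114143 = -114131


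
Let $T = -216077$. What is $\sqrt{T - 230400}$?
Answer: $i \sqrt{446477} \approx 668.19 i$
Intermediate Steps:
$\sqrt{T - 230400} = \sqrt{-216077 - 230400} = \sqrt{-446477} = i \sqrt{446477}$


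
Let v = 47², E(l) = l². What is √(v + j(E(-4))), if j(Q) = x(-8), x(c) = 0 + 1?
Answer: √2210 ≈ 47.011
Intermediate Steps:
x(c) = 1
v = 2209
j(Q) = 1
√(v + j(E(-4))) = √(2209 + 1) = √2210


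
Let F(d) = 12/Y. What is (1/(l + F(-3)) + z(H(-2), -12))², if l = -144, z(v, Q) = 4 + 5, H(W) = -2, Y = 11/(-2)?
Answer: 209120521/2585664 ≈ 80.877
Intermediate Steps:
Y = -11/2 (Y = 11*(-½) = -11/2 ≈ -5.5000)
z(v, Q) = 9
F(d) = -24/11 (F(d) = 12/(-11/2) = 12*(-2/11) = -24/11)
(1/(l + F(-3)) + z(H(-2), -12))² = (1/(-144 - 24/11) + 9)² = (1/(-1608/11) + 9)² = (-11/1608 + 9)² = (14461/1608)² = 209120521/2585664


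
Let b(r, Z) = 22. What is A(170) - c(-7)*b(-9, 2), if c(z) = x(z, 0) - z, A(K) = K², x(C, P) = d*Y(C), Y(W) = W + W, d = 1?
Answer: 29054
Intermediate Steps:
Y(W) = 2*W
x(C, P) = 2*C (x(C, P) = 1*(2*C) = 2*C)
c(z) = z (c(z) = 2*z - z = z)
A(170) - c(-7)*b(-9, 2) = 170² - (-7)*22 = 28900 - 1*(-154) = 28900 + 154 = 29054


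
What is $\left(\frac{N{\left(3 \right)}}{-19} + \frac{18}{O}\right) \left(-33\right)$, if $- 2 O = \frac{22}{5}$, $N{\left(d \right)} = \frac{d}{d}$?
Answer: $\frac{5163}{19} \approx 271.74$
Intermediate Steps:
$N{\left(d \right)} = 1$
$O = - \frac{11}{5}$ ($O = - \frac{22 \cdot \frac{1}{5}}{2} = \left(- \frac{1}{2}\right) \frac{22}{5} = - \frac{11}{5} \approx -2.2$)
$\left(\frac{N{\left(3 \right)}}{-19} + \frac{18}{O}\right) \left(-33\right) = \left(1 \frac{1}{-19} + \frac{18}{- \frac{11}{5}}\right) \left(-33\right) = \left(1 \left(- \frac{1}{19}\right) + 18 \left(- \frac{5}{11}\right)\right) \left(-33\right) = \left(- \frac{1}{19} - \frac{90}{11}\right) \left(-33\right) = \left(- \frac{1721}{209}\right) \left(-33\right) = \frac{5163}{19}$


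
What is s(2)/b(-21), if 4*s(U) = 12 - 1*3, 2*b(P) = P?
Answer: -3/14 ≈ -0.21429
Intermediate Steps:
b(P) = P/2
s(U) = 9/4 (s(U) = (12 - 1*3)/4 = (12 - 3)/4 = (1/4)*9 = 9/4)
s(2)/b(-21) = 9/(4*(((1/2)*(-21)))) = 9/(4*(-21/2)) = (9/4)*(-2/21) = -3/14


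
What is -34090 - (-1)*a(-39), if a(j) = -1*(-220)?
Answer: -33870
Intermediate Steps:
a(j) = 220
-34090 - (-1)*a(-39) = -34090 - (-1)*220 = -34090 - 1*(-220) = -34090 + 220 = -33870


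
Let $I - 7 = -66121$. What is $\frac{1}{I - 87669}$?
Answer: $- \frac{1}{153783} \approx -6.5027 \cdot 10^{-6}$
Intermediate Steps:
$I = -66114$ ($I = 7 - 66121 = -66114$)
$\frac{1}{I - 87669} = \frac{1}{-66114 - 87669} = \frac{1}{-153783} = - \frac{1}{153783}$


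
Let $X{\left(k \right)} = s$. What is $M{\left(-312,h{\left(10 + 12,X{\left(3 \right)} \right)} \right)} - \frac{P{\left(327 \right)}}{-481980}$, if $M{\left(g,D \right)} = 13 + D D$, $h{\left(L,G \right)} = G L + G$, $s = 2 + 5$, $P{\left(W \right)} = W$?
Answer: $\frac{4166556549}{160660} \approx 25934.0$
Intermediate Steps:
$s = 7$
$X{\left(k \right)} = 7$
$h{\left(L,G \right)} = G + G L$
$M{\left(g,D \right)} = 13 + D^{2}$
$M{\left(-312,h{\left(10 + 12,X{\left(3 \right)} \right)} \right)} - \frac{P{\left(327 \right)}}{-481980} = \left(13 + \left(7 \left(1 + \left(10 + 12\right)\right)\right)^{2}\right) - \frac{327}{-481980} = \left(13 + \left(7 \left(1 + 22\right)\right)^{2}\right) - 327 \left(- \frac{1}{481980}\right) = \left(13 + \left(7 \cdot 23\right)^{2}\right) - - \frac{109}{160660} = \left(13 + 161^{2}\right) + \frac{109}{160660} = \left(13 + 25921\right) + \frac{109}{160660} = 25934 + \frac{109}{160660} = \frac{4166556549}{160660}$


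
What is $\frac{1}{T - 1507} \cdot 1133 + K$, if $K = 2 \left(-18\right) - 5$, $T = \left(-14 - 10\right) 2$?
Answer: $- \frac{64888}{1555} \approx -41.729$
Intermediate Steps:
$T = -48$ ($T = \left(-24\right) 2 = -48$)
$K = -41$ ($K = -36 - 5 = -41$)
$\frac{1}{T - 1507} \cdot 1133 + K = \frac{1}{-48 - 1507} \cdot 1133 - 41 = \frac{1}{-1555} \cdot 1133 - 41 = \left(- \frac{1}{1555}\right) 1133 - 41 = - \frac{1133}{1555} - 41 = - \frac{64888}{1555}$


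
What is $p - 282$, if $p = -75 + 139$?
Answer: $-218$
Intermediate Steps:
$p = 64$
$p - 282 = 64 - 282 = -218$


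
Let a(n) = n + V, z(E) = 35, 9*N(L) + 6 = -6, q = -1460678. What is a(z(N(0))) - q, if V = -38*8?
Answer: 1460409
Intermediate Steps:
N(L) = -4/3 (N(L) = -⅔ + (⅑)*(-6) = -⅔ - ⅔ = -4/3)
V = -304
a(n) = -304 + n (a(n) = n - 304 = -304 + n)
a(z(N(0))) - q = (-304 + 35) - 1*(-1460678) = -269 + 1460678 = 1460409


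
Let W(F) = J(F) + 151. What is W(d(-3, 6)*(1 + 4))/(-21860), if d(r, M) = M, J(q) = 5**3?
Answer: -69/5465 ≈ -0.012626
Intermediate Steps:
J(q) = 125
W(F) = 276 (W(F) = 125 + 151 = 276)
W(d(-3, 6)*(1 + 4))/(-21860) = 276/(-21860) = 276*(-1/21860) = -69/5465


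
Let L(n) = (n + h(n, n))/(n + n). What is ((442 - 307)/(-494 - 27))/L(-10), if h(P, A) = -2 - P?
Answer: -1350/521 ≈ -2.5912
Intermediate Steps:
L(n) = -1/n (L(n) = (n + (-2 - n))/(n + n) = -2*1/(2*n) = -1/n)
((442 - 307)/(-494 - 27))/L(-10) = ((442 - 307)/(-494 - 27))/((-1/(-10))) = (135/(-521))/((-1*(-1/10))) = (135*(-1/521))/(1/10) = -135/521*10 = -1350/521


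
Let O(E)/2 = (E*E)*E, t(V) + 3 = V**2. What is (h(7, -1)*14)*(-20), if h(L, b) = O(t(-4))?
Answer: -1230320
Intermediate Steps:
t(V) = -3 + V**2
O(E) = 2*E**3 (O(E) = 2*((E*E)*E) = 2*(E**2*E) = 2*E**3)
h(L, b) = 4394 (h(L, b) = 2*(-3 + (-4)**2)**3 = 2*(-3 + 16)**3 = 2*13**3 = 2*2197 = 4394)
(h(7, -1)*14)*(-20) = (4394*14)*(-20) = 61516*(-20) = -1230320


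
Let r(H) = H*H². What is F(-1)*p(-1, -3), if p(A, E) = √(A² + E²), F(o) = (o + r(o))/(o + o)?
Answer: √10 ≈ 3.1623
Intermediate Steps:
r(H) = H³
F(o) = (o + o³)/(2*o) (F(o) = (o + o³)/(o + o) = (o + o³)/((2*o)) = (o + o³)*(1/(2*o)) = (o + o³)/(2*o))
F(-1)*p(-1, -3) = (½ + (½)*(-1)²)*√((-1)² + (-3)²) = (½ + (½)*1)*√(1 + 9) = (½ + ½)*√10 = 1*√10 = √10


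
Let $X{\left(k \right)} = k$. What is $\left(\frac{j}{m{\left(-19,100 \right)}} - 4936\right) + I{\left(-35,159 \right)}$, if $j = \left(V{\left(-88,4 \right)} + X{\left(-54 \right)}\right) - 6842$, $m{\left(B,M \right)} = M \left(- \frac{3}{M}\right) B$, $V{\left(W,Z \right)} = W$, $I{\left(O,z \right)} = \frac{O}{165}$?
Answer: $- \frac{3171829}{627} \approx -5058.7$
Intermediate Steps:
$I{\left(O,z \right)} = \frac{O}{165}$ ($I{\left(O,z \right)} = O \frac{1}{165} = \frac{O}{165}$)
$m{\left(B,M \right)} = - 3 B$
$j = -6984$ ($j = \left(-88 - 54\right) - 6842 = -142 - 6842 = -6984$)
$\left(\frac{j}{m{\left(-19,100 \right)}} - 4936\right) + I{\left(-35,159 \right)} = \left(- \frac{6984}{\left(-3\right) \left(-19\right)} - 4936\right) + \frac{1}{165} \left(-35\right) = \left(- \frac{6984}{57} - 4936\right) - \frac{7}{33} = \left(\left(-6984\right) \frac{1}{57} - 4936\right) - \frac{7}{33} = \left(- \frac{2328}{19} - 4936\right) - \frac{7}{33} = - \frac{96112}{19} - \frac{7}{33} = - \frac{3171829}{627}$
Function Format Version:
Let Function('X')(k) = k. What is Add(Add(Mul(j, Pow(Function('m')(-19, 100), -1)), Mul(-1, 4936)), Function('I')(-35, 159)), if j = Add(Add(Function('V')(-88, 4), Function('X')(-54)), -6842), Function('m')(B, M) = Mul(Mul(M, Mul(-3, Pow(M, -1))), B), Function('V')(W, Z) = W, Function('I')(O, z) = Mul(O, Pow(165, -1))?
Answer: Rational(-3171829, 627) ≈ -5058.7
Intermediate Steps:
Function('I')(O, z) = Mul(Rational(1, 165), O) (Function('I')(O, z) = Mul(O, Rational(1, 165)) = Mul(Rational(1, 165), O))
Function('m')(B, M) = Mul(-3, B)
j = -6984 (j = Add(Add(-88, -54), -6842) = Add(-142, -6842) = -6984)
Add(Add(Mul(j, Pow(Function('m')(-19, 100), -1)), Mul(-1, 4936)), Function('I')(-35, 159)) = Add(Add(Mul(-6984, Pow(Mul(-3, -19), -1)), Mul(-1, 4936)), Mul(Rational(1, 165), -35)) = Add(Add(Mul(-6984, Pow(57, -1)), -4936), Rational(-7, 33)) = Add(Add(Mul(-6984, Rational(1, 57)), -4936), Rational(-7, 33)) = Add(Add(Rational(-2328, 19), -4936), Rational(-7, 33)) = Add(Rational(-96112, 19), Rational(-7, 33)) = Rational(-3171829, 627)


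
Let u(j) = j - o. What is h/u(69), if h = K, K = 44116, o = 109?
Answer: -11029/10 ≈ -1102.9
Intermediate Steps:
u(j) = -109 + j (u(j) = j - 1*109 = j - 109 = -109 + j)
h = 44116
h/u(69) = 44116/(-109 + 69) = 44116/(-40) = 44116*(-1/40) = -11029/10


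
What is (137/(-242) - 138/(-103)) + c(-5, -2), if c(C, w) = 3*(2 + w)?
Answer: 19285/24926 ≈ 0.77369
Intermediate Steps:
c(C, w) = 6 + 3*w
(137/(-242) - 138/(-103)) + c(-5, -2) = (137/(-242) - 138/(-103)) + (6 + 3*(-2)) = (137*(-1/242) - 138*(-1/103)) + (6 - 6) = (-137/242 + 138/103) + 0 = 19285/24926 + 0 = 19285/24926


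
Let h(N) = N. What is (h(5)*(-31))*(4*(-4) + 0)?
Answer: 2480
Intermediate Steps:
(h(5)*(-31))*(4*(-4) + 0) = (5*(-31))*(4*(-4) + 0) = -155*(-16 + 0) = -155*(-16) = 2480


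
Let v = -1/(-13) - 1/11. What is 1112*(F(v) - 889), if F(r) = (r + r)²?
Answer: -20215209240/20449 ≈ -9.8857e+5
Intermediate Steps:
v = -2/143 (v = -1*(-1/13) - 1*1/11 = 1/13 - 1/11 = -2/143 ≈ -0.013986)
F(r) = 4*r² (F(r) = (2*r)² = 4*r²)
1112*(F(v) - 889) = 1112*(4*(-2/143)² - 889) = 1112*(4*(4/20449) - 889) = 1112*(16/20449 - 889) = 1112*(-18179145/20449) = -20215209240/20449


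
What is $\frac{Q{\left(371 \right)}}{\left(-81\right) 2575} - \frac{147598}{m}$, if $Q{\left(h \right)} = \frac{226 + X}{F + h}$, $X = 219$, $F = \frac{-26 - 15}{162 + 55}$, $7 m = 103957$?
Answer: $- \frac{495433517982983}{49849448610690} \approx -9.9386$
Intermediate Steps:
$m = 14851$ ($m = \frac{1}{7} \cdot 103957 = 14851$)
$F = - \frac{41}{217} \approx -0.18894$
$Q{\left(h \right)} = \frac{445}{- \frac{41}{217} + h}$ ($Q{\left(h \right)} = \frac{226 + 219}{- \frac{41}{217} + h} = \frac{445}{- \frac{41}{217} + h}$)
$\frac{Q{\left(371 \right)}}{\left(-81\right) 2575} - \frac{147598}{m} = \frac{96565 \frac{1}{-41 + 217 \cdot 371}}{\left(-81\right) 2575} - \frac{147598}{14851} = \frac{96565 \frac{1}{-41 + 80507}}{-208575} - \frac{147598}{14851} = \frac{96565}{80466} \left(- \frac{1}{208575}\right) - \frac{147598}{14851} = - \frac{19313}{3356639190} - \frac{147598}{14851} = - \frac{495433517982983}{49849448610690}$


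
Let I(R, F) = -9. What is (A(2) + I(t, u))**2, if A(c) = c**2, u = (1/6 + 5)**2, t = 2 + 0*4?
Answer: 25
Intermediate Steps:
t = 2 (t = 2 + 0 = 2)
u = 961/36 (u = (1/6 + 5)**2 = (31/6)**2 = 961/36 ≈ 26.694)
(A(2) + I(t, u))**2 = (2**2 - 9)**2 = (4 - 9)**2 = (-5)**2 = 25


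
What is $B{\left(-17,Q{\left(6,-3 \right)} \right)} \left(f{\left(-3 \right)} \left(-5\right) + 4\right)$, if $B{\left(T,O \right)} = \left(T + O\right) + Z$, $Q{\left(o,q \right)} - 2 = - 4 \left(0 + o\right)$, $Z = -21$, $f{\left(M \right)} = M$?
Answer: $-1140$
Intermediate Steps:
$Q{\left(o,q \right)} = 2 - 4 o$ ($Q{\left(o,q \right)} = 2 - 4 \left(0 + o\right) = 2 - 4 o$)
$B{\left(T,O \right)} = -21 + O + T$ ($B{\left(T,O \right)} = \left(T + O\right) - 21 = \left(O + T\right) - 21 = -21 + O + T$)
$B{\left(-17,Q{\left(6,-3 \right)} \right)} \left(f{\left(-3 \right)} \left(-5\right) + 4\right) = \left(-21 + \left(2 - 24\right) - 17\right) \left(\left(-3\right) \left(-5\right) + 4\right) = \left(-21 + \left(2 - 24\right) - 17\right) \left(15 + 4\right) = \left(-21 - 22 - 17\right) 19 = \left(-60\right) 19 = -1140$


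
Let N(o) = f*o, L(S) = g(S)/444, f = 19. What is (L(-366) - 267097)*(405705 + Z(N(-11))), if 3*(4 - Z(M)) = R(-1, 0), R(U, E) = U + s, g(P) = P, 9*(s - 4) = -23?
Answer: -72170391791407/666 ≈ -1.0836e+11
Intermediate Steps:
s = 13/9 (s = 4 + (⅑)*(-23) = 4 - 23/9 = 13/9 ≈ 1.4444)
L(S) = S/444
R(U, E) = 13/9 + U (R(U, E) = U + 13/9 = 13/9 + U)
N(o) = 19*o
Z(M) = 104/27 (Z(M) = 4 - (13/9 - 1)/3 = 4 - ⅓*4/9 = 4 - 4/27 = 104/27)
(L(-366) - 267097)*(405705 + Z(N(-11))) = ((1/444)*(-366) - 267097)*(405705 + 104/27) = (-61/74 - 267097)*(10954139/27) = -19765239/74*10954139/27 = -72170391791407/666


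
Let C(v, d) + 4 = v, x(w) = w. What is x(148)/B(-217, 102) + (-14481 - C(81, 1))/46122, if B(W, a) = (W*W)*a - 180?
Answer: -1942048973/6153312821 ≈ -0.31561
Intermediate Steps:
C(v, d) = -4 + v
B(W, a) = -180 + a*W**2 (B(W, a) = W**2*a - 180 = a*W**2 - 180 = -180 + a*W**2)
x(148)/B(-217, 102) + (-14481 - C(81, 1))/46122 = 148/(-180 + 102*(-217)**2) + (-14481 - (-4 + 81))/46122 = 148/(-180 + 102*47089) + (-14481 - 1*77)*(1/46122) = 148/(-180 + 4803078) + (-14481 - 77)*(1/46122) = 148/4802898 - 14558*1/46122 = 148*(1/4802898) - 7279/23061 = 74/2401449 - 7279/23061 = -1942048973/6153312821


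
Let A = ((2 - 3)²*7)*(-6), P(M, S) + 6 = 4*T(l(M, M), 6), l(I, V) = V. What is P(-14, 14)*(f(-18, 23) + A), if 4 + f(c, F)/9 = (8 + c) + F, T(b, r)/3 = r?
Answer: 2574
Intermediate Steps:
T(b, r) = 3*r
P(M, S) = 66 (P(M, S) = -6 + 4*(3*6) = -6 + 4*18 = -6 + 72 = 66)
f(c, F) = 36 + 9*F + 9*c (f(c, F) = -36 + 9*((8 + c) + F) = -36 + 9*(8 + F + c) = -36 + (72 + 9*F + 9*c) = 36 + 9*F + 9*c)
A = -42 (A = ((-1)²*7)*(-6) = (1*7)*(-6) = 7*(-6) = -42)
P(-14, 14)*(f(-18, 23) + A) = 66*((36 + 9*23 + 9*(-18)) - 42) = 66*((36 + 207 - 162) - 42) = 66*(81 - 42) = 66*39 = 2574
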